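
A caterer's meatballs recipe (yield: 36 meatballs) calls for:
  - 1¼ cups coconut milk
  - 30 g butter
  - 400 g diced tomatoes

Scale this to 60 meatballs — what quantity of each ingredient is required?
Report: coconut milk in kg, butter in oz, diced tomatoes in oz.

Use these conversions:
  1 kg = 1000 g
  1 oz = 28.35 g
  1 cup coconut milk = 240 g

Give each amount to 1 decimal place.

coconut milk: 0.5 kg; butter: 1.8 oz; diced tomatoes: 23.5 oz

Scaling factor: 60/36 = 5/3.
coconut milk: 1.25 cup × 5/3 × 240 g/cup ÷ 1000 g/kg = 0.5 kg
butter: 30 g × 5/3 ÷ 28.35 g/oz ≈ 1.8 oz
diced tomatoes: 400 g × 5/3 ÷ 28.35 g/oz ≈ 23.5 oz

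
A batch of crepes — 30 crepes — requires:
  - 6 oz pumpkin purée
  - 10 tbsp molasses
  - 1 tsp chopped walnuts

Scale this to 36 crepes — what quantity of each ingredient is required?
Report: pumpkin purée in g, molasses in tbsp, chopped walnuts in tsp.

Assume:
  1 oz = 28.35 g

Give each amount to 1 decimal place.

Scaling factor: 36/30 = 6/5 = 1.2.
pumpkin purée: 6 oz × 6/5 × 28.35 g/oz ≈ 204.1 g
molasses: 10 tbsp × 6/5 = 12.0 tbsp
chopped walnuts: 1 tsp × 6/5 = 1.2 tsp

pumpkin purée: 204.1 g; molasses: 12.0 tbsp; chopped walnuts: 1.2 tsp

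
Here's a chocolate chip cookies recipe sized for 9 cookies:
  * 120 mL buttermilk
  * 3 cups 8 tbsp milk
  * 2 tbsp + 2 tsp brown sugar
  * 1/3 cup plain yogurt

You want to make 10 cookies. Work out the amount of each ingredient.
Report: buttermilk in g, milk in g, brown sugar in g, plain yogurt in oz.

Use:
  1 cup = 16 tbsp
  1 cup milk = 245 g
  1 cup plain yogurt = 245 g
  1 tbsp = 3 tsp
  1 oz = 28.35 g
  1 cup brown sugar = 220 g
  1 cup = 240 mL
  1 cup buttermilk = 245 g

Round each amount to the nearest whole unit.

buttermilk: 136 g; milk: 953 g; brown sugar: 41 g; plain yogurt: 3 oz

Scaling factor: 10/9.
buttermilk: 120 mL × 10/9 ÷ 240 mL/cup × 245 g/cup ≈ 136 g
milk: (3 cup + 8 tbsp = 3.5 cup) × 10/9 × 245 g/cup ≈ 953 g
brown sugar: (2 tbsp + 2 tsp = 8/3 tbsp) × 10/9 ÷ 16 tbsp/cup × 220 g/cup ≈ 41 g
plain yogurt: 1/3 cup × 10/9 × 245 g/cup ÷ 28.35 g/oz ≈ 3 oz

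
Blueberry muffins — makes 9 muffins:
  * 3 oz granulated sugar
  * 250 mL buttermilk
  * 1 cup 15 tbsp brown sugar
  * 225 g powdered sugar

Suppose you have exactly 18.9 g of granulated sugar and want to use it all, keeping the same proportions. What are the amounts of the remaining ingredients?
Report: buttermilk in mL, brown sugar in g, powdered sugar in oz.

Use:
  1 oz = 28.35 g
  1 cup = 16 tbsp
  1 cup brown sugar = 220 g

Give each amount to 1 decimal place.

buttermilk: 55.6 mL; brown sugar: 94.7 g; powdered sugar: 1.8 oz

The original recipe has 85.05 g of granulated sugar, so the scaling factor is 18.9 ÷ 85.05 = 2/9.
buttermilk: 250 mL × 2/9 ≈ 55.6 mL
brown sugar: (1 cup + 15 tbsp = 1.9375 cup) × 2/9 × 220 g/cup ≈ 94.7 g
powdered sugar: 225 g × 2/9 ÷ 28.35 g/oz ≈ 1.8 oz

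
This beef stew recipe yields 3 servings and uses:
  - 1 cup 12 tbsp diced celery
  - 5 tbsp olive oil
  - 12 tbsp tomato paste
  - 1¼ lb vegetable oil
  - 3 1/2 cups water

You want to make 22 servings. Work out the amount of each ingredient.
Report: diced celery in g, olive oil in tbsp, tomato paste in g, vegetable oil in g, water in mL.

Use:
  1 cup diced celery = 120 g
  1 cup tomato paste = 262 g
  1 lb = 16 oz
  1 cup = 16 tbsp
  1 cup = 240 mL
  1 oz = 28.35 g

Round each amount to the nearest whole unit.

diced celery: 1540 g; olive oil: 37 tbsp; tomato paste: 1441 g; vegetable oil: 4158 g; water: 6160 mL

Scaling factor: 22/3.
diced celery: (1 cup + 12 tbsp = 1.75 cup) × 22/3 × 120 g/cup = 1540 g
olive oil: 5 tbsp × 22/3 ≈ 37 tbsp
tomato paste: 12 tbsp × 22/3 ÷ 16 tbsp/cup × 262 g/cup = 1441 g
vegetable oil: 1.25 lb × 22/3 × 16 oz/lb × 28.35 g/oz = 4158 g
water: 3.5 cup × 22/3 × 240 mL/cup = 6160 mL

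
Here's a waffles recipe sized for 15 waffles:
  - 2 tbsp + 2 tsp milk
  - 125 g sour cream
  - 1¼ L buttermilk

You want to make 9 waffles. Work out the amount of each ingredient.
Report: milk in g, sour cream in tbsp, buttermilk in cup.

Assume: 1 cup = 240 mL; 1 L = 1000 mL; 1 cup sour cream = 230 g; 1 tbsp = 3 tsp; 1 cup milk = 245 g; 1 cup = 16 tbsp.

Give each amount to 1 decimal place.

Scaling factor: 9/15 = 3/5 = 0.6.
milk: (2 tbsp + 2 tsp = 8/3 tbsp) × 3/5 ÷ 16 tbsp/cup × 245 g/cup = 24.5 g
sour cream: 125 g × 3/5 ÷ 230 g/cup × 16 tbsp/cup ≈ 5.2 tbsp
buttermilk: 1.25 L × 3/5 × 1000 mL/L ÷ 240 mL/cup ≈ 3.1 cup

milk: 24.5 g; sour cream: 5.2 tbsp; buttermilk: 3.1 cup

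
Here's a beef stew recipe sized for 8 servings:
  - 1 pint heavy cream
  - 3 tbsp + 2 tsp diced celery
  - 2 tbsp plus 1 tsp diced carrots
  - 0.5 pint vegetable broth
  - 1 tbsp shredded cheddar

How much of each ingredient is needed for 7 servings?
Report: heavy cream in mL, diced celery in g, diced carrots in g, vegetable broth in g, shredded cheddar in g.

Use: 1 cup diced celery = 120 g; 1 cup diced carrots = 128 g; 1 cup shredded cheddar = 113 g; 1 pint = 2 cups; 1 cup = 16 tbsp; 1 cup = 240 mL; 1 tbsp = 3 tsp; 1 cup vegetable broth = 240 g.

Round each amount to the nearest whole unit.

Scaling factor: 7/8 = 0.875.
heavy cream: 1 pint × 7/8 × 2 cup/pint × 240 mL/cup = 420 mL
diced celery: (3 tbsp + 2 tsp = 11/3 tbsp) × 7/8 ÷ 16 tbsp/cup × 120 g/cup ≈ 24 g
diced carrots: (2 tbsp + 1 tsp = 7/3 tbsp) × 7/8 ÷ 16 tbsp/cup × 128 g/cup ≈ 16 g
vegetable broth: 0.5 pint × 7/8 × 2 cup/pint × 240 g/cup = 210 g
shredded cheddar: 1 tbsp × 7/8 ÷ 16 tbsp/cup × 113 g/cup ≈ 6 g

heavy cream: 420 mL; diced celery: 24 g; diced carrots: 16 g; vegetable broth: 210 g; shredded cheddar: 6 g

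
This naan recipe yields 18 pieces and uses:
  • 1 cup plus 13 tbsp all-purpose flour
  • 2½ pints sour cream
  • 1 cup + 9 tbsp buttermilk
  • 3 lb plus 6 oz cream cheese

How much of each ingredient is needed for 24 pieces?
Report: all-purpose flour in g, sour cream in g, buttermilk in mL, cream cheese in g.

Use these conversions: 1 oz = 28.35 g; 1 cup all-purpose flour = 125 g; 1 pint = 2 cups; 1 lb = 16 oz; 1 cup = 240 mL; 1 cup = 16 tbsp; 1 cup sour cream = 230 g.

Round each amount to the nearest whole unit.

Scaling factor: 24/18 = 4/3.
all-purpose flour: (1 cup + 13 tbsp = 1.8125 cup) × 4/3 × 125 g/cup ≈ 302 g
sour cream: 2.5 pint × 4/3 × 2 cup/pint × 230 g/cup ≈ 1533 g
buttermilk: (1 cup + 9 tbsp = 1.5625 cup) × 4/3 × 240 mL/cup = 500 mL
cream cheese: (3 lb + 6 oz = 3.375 lb) × 4/3 × 16 oz/lb × 28.35 g/oz ≈ 2041 g

all-purpose flour: 302 g; sour cream: 1533 g; buttermilk: 500 mL; cream cheese: 2041 g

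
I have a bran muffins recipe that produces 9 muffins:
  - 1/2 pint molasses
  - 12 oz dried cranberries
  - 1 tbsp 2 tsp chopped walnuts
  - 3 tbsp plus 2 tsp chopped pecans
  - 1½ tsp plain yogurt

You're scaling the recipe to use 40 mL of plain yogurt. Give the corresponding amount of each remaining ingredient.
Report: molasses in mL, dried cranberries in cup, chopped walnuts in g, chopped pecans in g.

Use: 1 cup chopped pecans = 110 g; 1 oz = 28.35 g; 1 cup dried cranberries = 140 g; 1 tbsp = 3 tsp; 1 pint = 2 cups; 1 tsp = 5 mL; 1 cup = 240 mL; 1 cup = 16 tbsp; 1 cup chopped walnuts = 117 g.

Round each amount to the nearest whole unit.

The original recipe has 7.5 mL of plain yogurt, so the scaling factor is 40 ÷ 7.5 = 16/3.
molasses: 0.5 pint × 16/3 × 2 cup/pint × 240 mL/cup = 1280 mL
dried cranberries: 12 oz × 16/3 × 28.35 g/oz ÷ 140 g/cup ≈ 13 cup
chopped walnuts: (1 tbsp + 2 tsp = 5/3 tbsp) × 16/3 ÷ 16 tbsp/cup × 117 g/cup = 65 g
chopped pecans: (3 tbsp + 2 tsp = 11/3 tbsp) × 16/3 ÷ 16 tbsp/cup × 110 g/cup ≈ 134 g

molasses: 1280 mL; dried cranberries: 13 cup; chopped walnuts: 65 g; chopped pecans: 134 g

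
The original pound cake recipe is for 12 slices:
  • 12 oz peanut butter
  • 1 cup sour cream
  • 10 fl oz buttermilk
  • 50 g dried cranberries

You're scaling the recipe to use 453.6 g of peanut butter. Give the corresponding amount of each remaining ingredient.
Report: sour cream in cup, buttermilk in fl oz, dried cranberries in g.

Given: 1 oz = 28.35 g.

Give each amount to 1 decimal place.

sour cream: 1.3 cup; buttermilk: 13.3 fl oz; dried cranberries: 66.7 g

The original recipe has 340.2 g of peanut butter, so the scaling factor is 453.6 ÷ 340.2 = 4/3.
sour cream: 1 cup × 4/3 ≈ 1.3 cup
buttermilk: 10 fl oz × 4/3 ≈ 13.3 fl oz
dried cranberries: 50 g × 4/3 ≈ 66.7 g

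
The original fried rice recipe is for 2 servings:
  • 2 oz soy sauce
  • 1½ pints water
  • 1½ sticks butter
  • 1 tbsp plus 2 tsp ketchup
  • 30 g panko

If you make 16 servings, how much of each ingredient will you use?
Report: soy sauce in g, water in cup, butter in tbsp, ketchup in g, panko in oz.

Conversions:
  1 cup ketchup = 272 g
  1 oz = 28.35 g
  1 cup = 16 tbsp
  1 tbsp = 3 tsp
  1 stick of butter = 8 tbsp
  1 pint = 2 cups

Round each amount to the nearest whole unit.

Scaling factor: 16/2 = 8.
soy sauce: 2 oz × 8 × 28.35 g/oz ≈ 454 g
water: 1.5 pint × 8 × 2 cup/pint = 24 cup
butter: 1.5 stick × 8 × 8 tbsp/stick = 96 tbsp
ketchup: (1 tbsp + 2 tsp = 5/3 tbsp) × 8 ÷ 16 tbsp/cup × 272 g/cup ≈ 227 g
panko: 30 g × 8 ÷ 28.35 g/oz ≈ 8 oz

soy sauce: 454 g; water: 24 cup; butter: 96 tbsp; ketchup: 227 g; panko: 8 oz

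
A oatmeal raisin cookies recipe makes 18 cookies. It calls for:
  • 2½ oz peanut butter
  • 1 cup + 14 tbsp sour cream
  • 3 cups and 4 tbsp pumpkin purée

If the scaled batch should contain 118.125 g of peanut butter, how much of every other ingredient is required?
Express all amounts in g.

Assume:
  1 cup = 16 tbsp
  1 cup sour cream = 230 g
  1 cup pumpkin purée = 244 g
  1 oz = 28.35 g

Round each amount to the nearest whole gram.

The original recipe has 70.875 g of peanut butter, so the scaling factor is 118.125 ÷ 70.875 = 5/3.
sour cream: (1 cup + 14 tbsp = 1.875 cup) × 5/3 × 230 g/cup ≈ 719 g
pumpkin purée: (3 cup + 4 tbsp = 3.25 cup) × 5/3 × 244 g/cup ≈ 1322 g

sour cream: 719 g; pumpkin purée: 1322 g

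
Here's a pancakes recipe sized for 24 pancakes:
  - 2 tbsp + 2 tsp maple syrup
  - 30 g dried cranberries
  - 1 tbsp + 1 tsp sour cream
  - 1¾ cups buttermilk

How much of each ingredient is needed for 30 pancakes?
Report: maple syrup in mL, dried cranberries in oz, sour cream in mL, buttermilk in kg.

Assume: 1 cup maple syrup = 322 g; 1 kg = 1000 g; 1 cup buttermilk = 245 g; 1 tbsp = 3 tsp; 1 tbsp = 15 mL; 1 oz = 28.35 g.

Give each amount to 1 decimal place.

Scaling factor: 30/24 = 5/4 = 1.25.
maple syrup: (2 tbsp + 2 tsp = 8/3 tbsp) × 5/4 × 15 mL/tbsp = 50.0 mL
dried cranberries: 30 g × 5/4 ÷ 28.35 g/oz ≈ 1.3 oz
sour cream: (1 tbsp + 1 tsp = 4/3 tbsp) × 5/4 × 15 mL/tbsp = 25.0 mL
buttermilk: 1.75 cup × 5/4 × 245 g/cup ÷ 1000 g/kg ≈ 0.5 kg

maple syrup: 50.0 mL; dried cranberries: 1.3 oz; sour cream: 25.0 mL; buttermilk: 0.5 kg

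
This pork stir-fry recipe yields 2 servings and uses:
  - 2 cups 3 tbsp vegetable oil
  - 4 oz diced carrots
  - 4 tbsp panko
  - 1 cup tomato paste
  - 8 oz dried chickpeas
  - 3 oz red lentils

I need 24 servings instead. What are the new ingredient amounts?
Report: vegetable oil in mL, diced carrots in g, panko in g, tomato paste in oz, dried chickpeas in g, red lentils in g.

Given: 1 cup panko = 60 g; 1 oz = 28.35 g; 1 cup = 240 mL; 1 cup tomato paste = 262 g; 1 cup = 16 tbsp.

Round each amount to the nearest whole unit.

vegetable oil: 6300 mL; diced carrots: 1361 g; panko: 180 g; tomato paste: 111 oz; dried chickpeas: 2722 g; red lentils: 1021 g

Scaling factor: 24/2 = 12.
vegetable oil: (2 cup + 3 tbsp = 2.1875 cup) × 12 × 240 mL/cup = 6300 mL
diced carrots: 4 oz × 12 × 28.35 g/oz ≈ 1361 g
panko: 4 tbsp × 12 ÷ 16 tbsp/cup × 60 g/cup = 180 g
tomato paste: 1 cup × 12 × 262 g/cup ÷ 28.35 g/oz ≈ 111 oz
dried chickpeas: 8 oz × 12 × 28.35 g/oz ≈ 2722 g
red lentils: 3 oz × 12 × 28.35 g/oz ≈ 1021 g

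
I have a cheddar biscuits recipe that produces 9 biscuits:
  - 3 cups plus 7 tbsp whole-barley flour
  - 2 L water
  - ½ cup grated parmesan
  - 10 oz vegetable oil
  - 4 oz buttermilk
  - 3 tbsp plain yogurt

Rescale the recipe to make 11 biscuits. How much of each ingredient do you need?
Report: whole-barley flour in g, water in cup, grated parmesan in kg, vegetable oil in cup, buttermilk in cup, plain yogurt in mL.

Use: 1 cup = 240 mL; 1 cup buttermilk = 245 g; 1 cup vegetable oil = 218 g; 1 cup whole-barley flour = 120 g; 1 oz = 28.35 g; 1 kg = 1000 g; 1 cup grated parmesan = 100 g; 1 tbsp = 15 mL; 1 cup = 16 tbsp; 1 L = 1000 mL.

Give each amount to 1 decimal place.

Scaling factor: 11/9.
whole-barley flour: (3 cup + 7 tbsp = 3.4375 cup) × 11/9 × 120 g/cup ≈ 504.2 g
water: 2 L × 11/9 × 1000 mL/L ÷ 240 mL/cup ≈ 10.2 cup
grated parmesan: 0.5 cup × 11/9 × 100 g/cup ÷ 1000 g/kg ≈ 0.1 kg
vegetable oil: 10 oz × 11/9 × 28.35 g/oz ÷ 218 g/cup ≈ 1.6 cup
buttermilk: 4 oz × 11/9 × 28.35 g/oz ÷ 245 g/cup ≈ 0.6 cup
plain yogurt: 3 tbsp × 11/9 × 15 mL/tbsp = 55.0 mL

whole-barley flour: 504.2 g; water: 10.2 cup; grated parmesan: 0.1 kg; vegetable oil: 1.6 cup; buttermilk: 0.6 cup; plain yogurt: 55.0 mL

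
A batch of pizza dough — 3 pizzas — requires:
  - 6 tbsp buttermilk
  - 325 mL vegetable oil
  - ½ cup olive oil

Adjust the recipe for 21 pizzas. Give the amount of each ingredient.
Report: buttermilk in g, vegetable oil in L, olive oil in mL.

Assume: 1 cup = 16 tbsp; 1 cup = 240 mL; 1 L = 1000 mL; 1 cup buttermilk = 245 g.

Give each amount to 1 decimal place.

Scaling factor: 21/3 = 7.
buttermilk: 6 tbsp × 7 ÷ 16 tbsp/cup × 245 g/cup ≈ 643.1 g
vegetable oil: 325 mL × 7 ÷ 1000 mL/L ≈ 2.3 L
olive oil: 0.5 cup × 7 × 240 mL/cup = 840.0 mL

buttermilk: 643.1 g; vegetable oil: 2.3 L; olive oil: 840.0 mL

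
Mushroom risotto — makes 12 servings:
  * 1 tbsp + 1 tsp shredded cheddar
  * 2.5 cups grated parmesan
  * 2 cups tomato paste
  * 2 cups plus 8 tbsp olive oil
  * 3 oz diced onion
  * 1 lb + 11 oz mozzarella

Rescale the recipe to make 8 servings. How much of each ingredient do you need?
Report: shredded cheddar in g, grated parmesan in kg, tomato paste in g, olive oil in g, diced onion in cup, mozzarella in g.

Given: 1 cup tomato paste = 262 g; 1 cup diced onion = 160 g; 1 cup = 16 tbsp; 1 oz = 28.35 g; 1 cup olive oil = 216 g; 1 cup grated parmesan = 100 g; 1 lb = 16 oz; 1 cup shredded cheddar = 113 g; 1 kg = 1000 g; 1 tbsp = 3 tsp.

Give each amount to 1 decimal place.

Scaling factor: 8/12 = 2/3.
shredded cheddar: (1 tbsp + 1 tsp = 4/3 tbsp) × 2/3 ÷ 16 tbsp/cup × 113 g/cup ≈ 6.3 g
grated parmesan: 2.5 cup × 2/3 × 100 g/cup ÷ 1000 g/kg ≈ 0.2 kg
tomato paste: 2 cup × 2/3 × 262 g/cup ≈ 349.3 g
olive oil: (2 cup + 8 tbsp = 2.5 cup) × 2/3 × 216 g/cup = 360.0 g
diced onion: 3 oz × 2/3 × 28.35 g/oz ÷ 160 g/cup ≈ 0.4 cup
mozzarella: (1 lb + 11 oz = 1.6875 lb) × 2/3 × 16 oz/lb × 28.35 g/oz = 510.3 g

shredded cheddar: 6.3 g; grated parmesan: 0.2 kg; tomato paste: 349.3 g; olive oil: 360.0 g; diced onion: 0.4 cup; mozzarella: 510.3 g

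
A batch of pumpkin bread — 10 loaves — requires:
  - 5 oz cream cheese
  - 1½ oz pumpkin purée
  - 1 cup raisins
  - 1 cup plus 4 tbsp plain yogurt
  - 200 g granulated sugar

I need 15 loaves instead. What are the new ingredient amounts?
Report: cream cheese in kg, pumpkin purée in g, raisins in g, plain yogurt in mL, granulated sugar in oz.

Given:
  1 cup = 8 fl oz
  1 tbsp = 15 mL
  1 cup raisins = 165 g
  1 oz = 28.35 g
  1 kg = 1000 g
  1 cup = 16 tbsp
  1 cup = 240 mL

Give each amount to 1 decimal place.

cream cheese: 0.2 kg; pumpkin purée: 63.8 g; raisins: 247.5 g; plain yogurt: 450.0 mL; granulated sugar: 10.6 oz

Scaling factor: 15/10 = 3/2 = 1.5.
cream cheese: 5 oz × 3/2 × 28.35 g/oz ÷ 1000 g/kg ≈ 0.2 kg
pumpkin purée: 1.5 oz × 3/2 × 28.35 g/oz ≈ 63.8 g
raisins: 1 cup × 3/2 × 165 g/cup = 247.5 g
plain yogurt: (1 cup + 4 tbsp = 1.25 cup) × 3/2 × 240 mL/cup = 450.0 mL
granulated sugar: 200 g × 3/2 ÷ 28.35 g/oz ≈ 10.6 oz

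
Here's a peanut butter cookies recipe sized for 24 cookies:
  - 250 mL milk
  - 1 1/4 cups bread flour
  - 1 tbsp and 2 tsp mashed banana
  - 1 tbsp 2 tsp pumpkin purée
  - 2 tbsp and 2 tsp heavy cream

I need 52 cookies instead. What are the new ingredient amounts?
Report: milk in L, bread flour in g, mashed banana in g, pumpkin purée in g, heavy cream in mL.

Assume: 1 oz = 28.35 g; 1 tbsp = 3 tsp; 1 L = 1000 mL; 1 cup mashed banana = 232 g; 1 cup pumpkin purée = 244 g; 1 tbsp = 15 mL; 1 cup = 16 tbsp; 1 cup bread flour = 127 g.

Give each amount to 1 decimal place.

Scaling factor: 52/24 = 13/6.
milk: 250 mL × 13/6 ÷ 1000 mL/L ≈ 0.5 L
bread flour: 1.25 cup × 13/6 × 127 g/cup ≈ 344.0 g
mashed banana: (1 tbsp + 2 tsp = 5/3 tbsp) × 13/6 ÷ 16 tbsp/cup × 232 g/cup ≈ 52.4 g
pumpkin purée: (1 tbsp + 2 tsp = 5/3 tbsp) × 13/6 ÷ 16 tbsp/cup × 244 g/cup ≈ 55.1 g
heavy cream: (2 tbsp + 2 tsp = 8/3 tbsp) × 13/6 × 15 mL/tbsp ≈ 86.7 mL

milk: 0.5 L; bread flour: 344.0 g; mashed banana: 52.4 g; pumpkin purée: 55.1 g; heavy cream: 86.7 mL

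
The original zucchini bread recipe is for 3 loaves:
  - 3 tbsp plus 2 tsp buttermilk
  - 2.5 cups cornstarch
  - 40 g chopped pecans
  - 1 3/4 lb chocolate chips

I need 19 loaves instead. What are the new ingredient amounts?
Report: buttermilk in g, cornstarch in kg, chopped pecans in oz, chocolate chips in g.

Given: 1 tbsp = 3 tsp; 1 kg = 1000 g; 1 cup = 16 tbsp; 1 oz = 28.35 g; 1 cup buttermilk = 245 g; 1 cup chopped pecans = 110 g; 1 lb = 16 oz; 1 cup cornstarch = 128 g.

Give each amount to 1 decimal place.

buttermilk: 355.6 g; cornstarch: 2.0 kg; chopped pecans: 8.9 oz; chocolate chips: 5027.4 g

Scaling factor: 19/3.
buttermilk: (3 tbsp + 2 tsp = 11/3 tbsp) × 19/3 ÷ 16 tbsp/cup × 245 g/cup ≈ 355.6 g
cornstarch: 2.5 cup × 19/3 × 128 g/cup ÷ 1000 g/kg ≈ 2.0 kg
chopped pecans: 40 g × 19/3 ÷ 28.35 g/oz ≈ 8.9 oz
chocolate chips: 1.75 lb × 19/3 × 16 oz/lb × 28.35 g/oz = 5027.4 g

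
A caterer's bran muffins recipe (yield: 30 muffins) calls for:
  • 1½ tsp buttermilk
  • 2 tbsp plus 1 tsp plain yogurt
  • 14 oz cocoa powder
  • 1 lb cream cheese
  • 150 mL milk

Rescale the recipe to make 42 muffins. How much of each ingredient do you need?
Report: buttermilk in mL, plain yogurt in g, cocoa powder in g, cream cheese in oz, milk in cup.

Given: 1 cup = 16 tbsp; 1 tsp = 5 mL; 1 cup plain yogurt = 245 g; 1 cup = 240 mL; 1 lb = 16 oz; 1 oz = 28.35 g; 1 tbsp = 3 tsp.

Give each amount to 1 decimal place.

buttermilk: 10.5 mL; plain yogurt: 50.0 g; cocoa powder: 555.7 g; cream cheese: 22.4 oz; milk: 0.9 cup

Scaling factor: 42/30 = 7/5 = 1.4.
buttermilk: 1.5 tsp × 7/5 × 5 mL/tsp = 10.5 mL
plain yogurt: (2 tbsp + 1 tsp = 7/3 tbsp) × 7/5 ÷ 16 tbsp/cup × 245 g/cup ≈ 50.0 g
cocoa powder: 14 oz × 7/5 × 28.35 g/oz ≈ 555.7 g
cream cheese: 1 lb × 7/5 × 16 oz/lb = 22.4 oz
milk: 150 mL × 7/5 ÷ 240 mL/cup ≈ 0.9 cup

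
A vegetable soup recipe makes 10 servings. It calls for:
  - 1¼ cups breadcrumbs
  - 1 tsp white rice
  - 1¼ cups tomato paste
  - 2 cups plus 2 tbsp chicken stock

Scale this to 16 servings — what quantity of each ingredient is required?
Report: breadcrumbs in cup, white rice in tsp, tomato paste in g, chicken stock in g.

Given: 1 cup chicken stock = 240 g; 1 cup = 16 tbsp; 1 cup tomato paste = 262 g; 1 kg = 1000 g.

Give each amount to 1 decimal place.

breadcrumbs: 2.0 cup; white rice: 1.6 tsp; tomato paste: 524.0 g; chicken stock: 816.0 g

Scaling factor: 16/10 = 8/5 = 1.6.
breadcrumbs: 1.25 cup × 8/5 = 2.0 cup
white rice: 1 tsp × 8/5 = 1.6 tsp
tomato paste: 1.25 cup × 8/5 × 262 g/cup = 524.0 g
chicken stock: (2 cup + 2 tbsp = 2.125 cup) × 8/5 × 240 g/cup = 816.0 g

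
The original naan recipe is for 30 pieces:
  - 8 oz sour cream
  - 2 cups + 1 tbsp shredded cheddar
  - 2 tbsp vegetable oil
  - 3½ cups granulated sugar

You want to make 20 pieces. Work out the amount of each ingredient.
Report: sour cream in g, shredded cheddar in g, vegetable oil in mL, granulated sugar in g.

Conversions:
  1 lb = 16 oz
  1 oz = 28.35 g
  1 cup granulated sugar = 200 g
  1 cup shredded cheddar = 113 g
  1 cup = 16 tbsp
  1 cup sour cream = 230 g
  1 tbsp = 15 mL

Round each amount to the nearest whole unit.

sour cream: 151 g; shredded cheddar: 155 g; vegetable oil: 20 mL; granulated sugar: 467 g

Scaling factor: 20/30 = 2/3.
sour cream: 8 oz × 2/3 × 28.35 g/oz ≈ 151 g
shredded cheddar: (2 cup + 1 tbsp = 2.0625 cup) × 2/3 × 113 g/cup ≈ 155 g
vegetable oil: 2 tbsp × 2/3 × 15 mL/tbsp = 20 mL
granulated sugar: 3.5 cup × 2/3 × 200 g/cup ≈ 467 g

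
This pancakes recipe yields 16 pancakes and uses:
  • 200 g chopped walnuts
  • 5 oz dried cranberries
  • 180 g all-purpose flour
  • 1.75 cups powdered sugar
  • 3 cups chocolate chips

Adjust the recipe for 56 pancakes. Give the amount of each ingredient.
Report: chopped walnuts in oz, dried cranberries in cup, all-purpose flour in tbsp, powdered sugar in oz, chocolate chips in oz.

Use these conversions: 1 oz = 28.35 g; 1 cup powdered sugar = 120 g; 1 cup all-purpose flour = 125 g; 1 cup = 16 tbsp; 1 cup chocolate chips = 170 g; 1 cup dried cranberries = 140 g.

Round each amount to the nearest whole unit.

Scaling factor: 56/16 = 7/2 = 3.5.
chopped walnuts: 200 g × 7/2 ÷ 28.35 g/oz ≈ 25 oz
dried cranberries: 5 oz × 7/2 × 28.35 g/oz ÷ 140 g/cup ≈ 4 cup
all-purpose flour: 180 g × 7/2 ÷ 125 g/cup × 16 tbsp/cup ≈ 81 tbsp
powdered sugar: 1.75 cup × 7/2 × 120 g/cup ÷ 28.35 g/oz ≈ 26 oz
chocolate chips: 3 cup × 7/2 × 170 g/cup ÷ 28.35 g/oz ≈ 63 oz

chopped walnuts: 25 oz; dried cranberries: 4 cup; all-purpose flour: 81 tbsp; powdered sugar: 26 oz; chocolate chips: 63 oz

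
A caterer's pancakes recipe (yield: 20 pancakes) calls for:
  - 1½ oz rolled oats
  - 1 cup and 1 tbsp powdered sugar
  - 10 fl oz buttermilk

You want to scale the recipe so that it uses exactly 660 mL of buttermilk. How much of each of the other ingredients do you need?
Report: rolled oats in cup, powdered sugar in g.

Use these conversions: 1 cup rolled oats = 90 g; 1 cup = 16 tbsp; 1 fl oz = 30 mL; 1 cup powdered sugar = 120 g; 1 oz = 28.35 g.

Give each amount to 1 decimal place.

The original recipe has 300 mL of buttermilk, so the scaling factor is 660 ÷ 300 = 11/5 = 2.2.
rolled oats: 1.5 oz × 11/5 × 28.35 g/oz ÷ 90 g/cup ≈ 1.0 cup
powdered sugar: (1 cup + 1 tbsp = 1.0625 cup) × 11/5 × 120 g/cup = 280.5 g

rolled oats: 1.0 cup; powdered sugar: 280.5 g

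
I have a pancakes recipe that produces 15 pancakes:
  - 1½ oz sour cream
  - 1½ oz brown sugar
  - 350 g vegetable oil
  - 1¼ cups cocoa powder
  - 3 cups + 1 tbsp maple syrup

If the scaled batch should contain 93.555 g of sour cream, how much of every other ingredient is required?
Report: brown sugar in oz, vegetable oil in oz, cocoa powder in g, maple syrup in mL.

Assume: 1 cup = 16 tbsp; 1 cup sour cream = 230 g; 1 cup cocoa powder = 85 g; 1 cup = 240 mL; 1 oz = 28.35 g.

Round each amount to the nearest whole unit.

The original recipe has 42.525 g of sour cream, so the scaling factor is 93.555 ÷ 42.525 = 11/5 = 2.2.
brown sugar: 1.5 oz × 11/5 ≈ 3 oz
vegetable oil: 350 g × 11/5 ÷ 28.35 g/oz ≈ 27 oz
cocoa powder: 1.25 cup × 11/5 × 85 g/cup ≈ 234 g
maple syrup: (3 cup + 1 tbsp = 3.0625 cup) × 11/5 × 240 mL/cup = 1617 mL

brown sugar: 3 oz; vegetable oil: 27 oz; cocoa powder: 234 g; maple syrup: 1617 mL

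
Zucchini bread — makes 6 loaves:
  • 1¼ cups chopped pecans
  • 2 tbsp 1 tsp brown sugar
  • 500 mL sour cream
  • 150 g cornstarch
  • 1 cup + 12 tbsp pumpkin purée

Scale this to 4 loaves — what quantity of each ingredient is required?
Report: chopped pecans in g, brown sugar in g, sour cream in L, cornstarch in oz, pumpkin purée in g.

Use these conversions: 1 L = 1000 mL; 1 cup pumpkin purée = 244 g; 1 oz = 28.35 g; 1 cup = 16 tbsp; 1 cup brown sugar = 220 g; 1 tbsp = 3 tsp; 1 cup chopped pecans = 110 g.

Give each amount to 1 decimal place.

chopped pecans: 91.7 g; brown sugar: 21.4 g; sour cream: 0.3 L; cornstarch: 3.5 oz; pumpkin purée: 284.7 g

Scaling factor: 4/6 = 2/3.
chopped pecans: 1.25 cup × 2/3 × 110 g/cup ≈ 91.7 g
brown sugar: (2 tbsp + 1 tsp = 7/3 tbsp) × 2/3 ÷ 16 tbsp/cup × 220 g/cup ≈ 21.4 g
sour cream: 500 mL × 2/3 ÷ 1000 mL/L ≈ 0.3 L
cornstarch: 150 g × 2/3 ÷ 28.35 g/oz ≈ 3.5 oz
pumpkin purée: (1 cup + 12 tbsp = 1.75 cup) × 2/3 × 244 g/cup ≈ 284.7 g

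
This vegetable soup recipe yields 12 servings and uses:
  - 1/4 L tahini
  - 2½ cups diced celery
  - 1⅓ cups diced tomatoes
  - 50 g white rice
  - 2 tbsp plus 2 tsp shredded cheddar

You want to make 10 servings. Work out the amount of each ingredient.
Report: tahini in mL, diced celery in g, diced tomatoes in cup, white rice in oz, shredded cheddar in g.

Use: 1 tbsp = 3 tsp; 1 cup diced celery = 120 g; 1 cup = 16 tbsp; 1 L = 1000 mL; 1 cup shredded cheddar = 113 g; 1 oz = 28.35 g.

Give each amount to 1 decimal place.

tahini: 208.3 mL; diced celery: 250.0 g; diced tomatoes: 1.1 cup; white rice: 1.5 oz; shredded cheddar: 15.7 g

Scaling factor: 10/12 = 5/6.
tahini: 0.25 L × 5/6 × 1000 mL/L ≈ 208.3 mL
diced celery: 2.5 cup × 5/6 × 120 g/cup = 250.0 g
diced tomatoes: 4/3 cup × 5/6 ≈ 1.1 cup
white rice: 50 g × 5/6 ÷ 28.35 g/oz ≈ 1.5 oz
shredded cheddar: (2 tbsp + 2 tsp = 8/3 tbsp) × 5/6 ÷ 16 tbsp/cup × 113 g/cup ≈ 15.7 g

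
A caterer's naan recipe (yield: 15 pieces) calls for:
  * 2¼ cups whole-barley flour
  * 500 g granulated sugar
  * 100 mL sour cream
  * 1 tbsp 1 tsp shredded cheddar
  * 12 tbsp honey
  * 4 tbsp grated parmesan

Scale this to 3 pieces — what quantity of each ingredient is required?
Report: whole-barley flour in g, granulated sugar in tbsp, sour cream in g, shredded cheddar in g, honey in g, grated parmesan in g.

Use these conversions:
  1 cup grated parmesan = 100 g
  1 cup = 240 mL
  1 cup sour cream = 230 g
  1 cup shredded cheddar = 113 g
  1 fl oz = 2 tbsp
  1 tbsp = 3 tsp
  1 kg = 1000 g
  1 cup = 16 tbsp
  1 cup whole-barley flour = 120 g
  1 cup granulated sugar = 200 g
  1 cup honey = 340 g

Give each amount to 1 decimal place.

whole-barley flour: 54.0 g; granulated sugar: 8.0 tbsp; sour cream: 19.2 g; shredded cheddar: 1.9 g; honey: 51.0 g; grated parmesan: 5.0 g

Scaling factor: 3/15 = 1/5 = 0.2.
whole-barley flour: 2.25 cup × 1/5 × 120 g/cup = 54.0 g
granulated sugar: 500 g × 1/5 ÷ 200 g/cup × 16 tbsp/cup = 8.0 tbsp
sour cream: 100 mL × 1/5 ÷ 240 mL/cup × 230 g/cup ≈ 19.2 g
shredded cheddar: (1 tbsp + 1 tsp = 4/3 tbsp) × 1/5 ÷ 16 tbsp/cup × 113 g/cup ≈ 1.9 g
honey: 12 tbsp × 1/5 ÷ 16 tbsp/cup × 340 g/cup = 51.0 g
grated parmesan: 4 tbsp × 1/5 ÷ 16 tbsp/cup × 100 g/cup = 5.0 g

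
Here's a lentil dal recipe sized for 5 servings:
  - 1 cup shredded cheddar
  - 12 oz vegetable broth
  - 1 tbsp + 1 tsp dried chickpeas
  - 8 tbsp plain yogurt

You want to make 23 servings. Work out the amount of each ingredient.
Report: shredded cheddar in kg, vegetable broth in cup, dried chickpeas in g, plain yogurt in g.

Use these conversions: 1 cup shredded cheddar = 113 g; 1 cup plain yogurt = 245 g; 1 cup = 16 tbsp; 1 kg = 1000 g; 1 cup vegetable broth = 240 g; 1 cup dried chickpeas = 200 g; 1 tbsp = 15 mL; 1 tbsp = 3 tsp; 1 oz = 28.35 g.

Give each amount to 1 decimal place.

Scaling factor: 23/5 = 4.6.
shredded cheddar: 1 cup × 23/5 × 113 g/cup ÷ 1000 g/kg ≈ 0.5 kg
vegetable broth: 12 oz × 23/5 × 28.35 g/oz ÷ 240 g/cup ≈ 6.5 cup
dried chickpeas: (1 tbsp + 1 tsp = 4/3 tbsp) × 23/5 ÷ 16 tbsp/cup × 200 g/cup ≈ 76.7 g
plain yogurt: 8 tbsp × 23/5 ÷ 16 tbsp/cup × 245 g/cup = 563.5 g

shredded cheddar: 0.5 kg; vegetable broth: 6.5 cup; dried chickpeas: 76.7 g; plain yogurt: 563.5 g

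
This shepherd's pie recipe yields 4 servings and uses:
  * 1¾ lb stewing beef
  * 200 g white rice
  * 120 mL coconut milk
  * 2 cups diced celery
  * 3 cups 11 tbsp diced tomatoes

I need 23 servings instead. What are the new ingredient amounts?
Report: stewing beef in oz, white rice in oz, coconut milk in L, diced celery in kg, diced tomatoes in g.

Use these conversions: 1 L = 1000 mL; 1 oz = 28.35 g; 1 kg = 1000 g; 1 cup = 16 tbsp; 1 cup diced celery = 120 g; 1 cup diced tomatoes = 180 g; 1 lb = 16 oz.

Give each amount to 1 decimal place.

Scaling factor: 23/4 = 5.75.
stewing beef: 1.75 lb × 23/4 × 16 oz/lb = 161.0 oz
white rice: 200 g × 23/4 ÷ 28.35 g/oz ≈ 40.6 oz
coconut milk: 120 mL × 23/4 ÷ 1000 mL/L ≈ 0.7 L
diced celery: 2 cup × 23/4 × 120 g/cup ÷ 1000 g/kg ≈ 1.4 kg
diced tomatoes: (3 cup + 11 tbsp = 3.6875 cup) × 23/4 × 180 g/cup ≈ 3816.6 g

stewing beef: 161.0 oz; white rice: 40.6 oz; coconut milk: 0.7 L; diced celery: 1.4 kg; diced tomatoes: 3816.6 g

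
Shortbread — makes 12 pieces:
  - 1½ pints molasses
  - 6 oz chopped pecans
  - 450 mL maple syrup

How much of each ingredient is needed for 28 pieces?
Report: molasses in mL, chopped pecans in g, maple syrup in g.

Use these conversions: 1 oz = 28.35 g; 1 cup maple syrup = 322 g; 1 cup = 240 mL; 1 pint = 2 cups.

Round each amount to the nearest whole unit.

Scaling factor: 28/12 = 7/3.
molasses: 1.5 pint × 7/3 × 2 cup/pint × 240 mL/cup = 1680 mL
chopped pecans: 6 oz × 7/3 × 28.35 g/oz ≈ 397 g
maple syrup: 450 mL × 7/3 ÷ 240 mL/cup × 322 g/cup ≈ 1409 g

molasses: 1680 mL; chopped pecans: 397 g; maple syrup: 1409 g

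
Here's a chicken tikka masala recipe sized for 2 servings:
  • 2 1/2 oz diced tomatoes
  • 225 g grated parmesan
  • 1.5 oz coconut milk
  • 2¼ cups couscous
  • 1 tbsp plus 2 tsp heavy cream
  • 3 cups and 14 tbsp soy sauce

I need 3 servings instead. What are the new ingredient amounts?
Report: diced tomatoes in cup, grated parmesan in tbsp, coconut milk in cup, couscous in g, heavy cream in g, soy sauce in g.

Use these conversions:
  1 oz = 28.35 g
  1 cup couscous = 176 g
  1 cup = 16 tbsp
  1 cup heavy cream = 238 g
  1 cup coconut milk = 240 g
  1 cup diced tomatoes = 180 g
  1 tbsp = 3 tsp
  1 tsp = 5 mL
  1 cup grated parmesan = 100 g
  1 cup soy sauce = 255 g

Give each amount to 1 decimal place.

diced tomatoes: 0.6 cup; grated parmesan: 54.0 tbsp; coconut milk: 0.3 cup; couscous: 594.0 g; heavy cream: 37.2 g; soy sauce: 1482.2 g

Scaling factor: 3/2 = 1.5.
diced tomatoes: 2.5 oz × 3/2 × 28.35 g/oz ÷ 180 g/cup ≈ 0.6 cup
grated parmesan: 225 g × 3/2 ÷ 100 g/cup × 16 tbsp/cup = 54.0 tbsp
coconut milk: 1.5 oz × 3/2 × 28.35 g/oz ÷ 240 g/cup ≈ 0.3 cup
couscous: 2.25 cup × 3/2 × 176 g/cup = 594.0 g
heavy cream: (1 tbsp + 2 tsp = 5/3 tbsp) × 3/2 ÷ 16 tbsp/cup × 238 g/cup ≈ 37.2 g
soy sauce: (3 cup + 14 tbsp = 3.875 cup) × 3/2 × 255 g/cup ≈ 1482.2 g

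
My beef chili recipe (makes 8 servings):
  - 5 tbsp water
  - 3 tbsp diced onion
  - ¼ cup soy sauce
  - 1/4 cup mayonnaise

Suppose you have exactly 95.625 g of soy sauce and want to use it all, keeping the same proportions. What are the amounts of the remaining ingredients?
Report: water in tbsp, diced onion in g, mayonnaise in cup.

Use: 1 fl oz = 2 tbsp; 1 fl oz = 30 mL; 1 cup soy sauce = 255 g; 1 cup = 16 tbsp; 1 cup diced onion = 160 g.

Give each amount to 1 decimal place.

water: 7.5 tbsp; diced onion: 45.0 g; mayonnaise: 0.4 cup

The original recipe has 63.75 g of soy sauce, so the scaling factor is 95.625 ÷ 63.75 = 3/2 = 1.5.
water: 5 tbsp × 3/2 = 7.5 tbsp
diced onion: 3 tbsp × 3/2 ÷ 16 tbsp/cup × 160 g/cup = 45.0 g
mayonnaise: 0.25 cup × 3/2 ≈ 0.4 cup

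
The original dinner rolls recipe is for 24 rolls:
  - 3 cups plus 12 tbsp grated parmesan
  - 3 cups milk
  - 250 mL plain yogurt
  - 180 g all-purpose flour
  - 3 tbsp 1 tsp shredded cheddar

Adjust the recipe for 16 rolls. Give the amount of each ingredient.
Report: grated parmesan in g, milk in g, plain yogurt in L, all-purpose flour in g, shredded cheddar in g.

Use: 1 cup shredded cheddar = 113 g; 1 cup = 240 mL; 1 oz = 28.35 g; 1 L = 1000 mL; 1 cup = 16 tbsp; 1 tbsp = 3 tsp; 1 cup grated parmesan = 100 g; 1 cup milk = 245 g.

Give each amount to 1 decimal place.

Scaling factor: 16/24 = 2/3.
grated parmesan: (3 cup + 12 tbsp = 3.75 cup) × 2/3 × 100 g/cup = 250.0 g
milk: 3 cup × 2/3 × 245 g/cup = 490.0 g
plain yogurt: 250 mL × 2/3 ÷ 1000 mL/L ≈ 0.2 L
all-purpose flour: 180 g × 2/3 = 120.0 g
shredded cheddar: (3 tbsp + 1 tsp = 10/3 tbsp) × 2/3 ÷ 16 tbsp/cup × 113 g/cup ≈ 15.7 g

grated parmesan: 250.0 g; milk: 490.0 g; plain yogurt: 0.2 L; all-purpose flour: 120.0 g; shredded cheddar: 15.7 g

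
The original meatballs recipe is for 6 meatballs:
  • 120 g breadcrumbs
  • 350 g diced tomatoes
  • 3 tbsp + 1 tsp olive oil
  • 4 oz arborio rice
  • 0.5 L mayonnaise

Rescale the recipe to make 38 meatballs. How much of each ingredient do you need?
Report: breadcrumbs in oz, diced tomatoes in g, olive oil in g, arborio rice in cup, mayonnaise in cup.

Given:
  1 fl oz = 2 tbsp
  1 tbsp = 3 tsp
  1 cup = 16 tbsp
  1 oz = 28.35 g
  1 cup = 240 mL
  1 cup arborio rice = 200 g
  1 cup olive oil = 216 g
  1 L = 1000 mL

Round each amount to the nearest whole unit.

breadcrumbs: 27 oz; diced tomatoes: 2217 g; olive oil: 285 g; arborio rice: 4 cup; mayonnaise: 13 cup

Scaling factor: 38/6 = 19/3.
breadcrumbs: 120 g × 19/3 ÷ 28.35 g/oz ≈ 27 oz
diced tomatoes: 350 g × 19/3 ≈ 2217 g
olive oil: (3 tbsp + 1 tsp = 10/3 tbsp) × 19/3 ÷ 16 tbsp/cup × 216 g/cup = 285 g
arborio rice: 4 oz × 19/3 × 28.35 g/oz ÷ 200 g/cup ≈ 4 cup
mayonnaise: 0.5 L × 19/3 × 1000 mL/L ÷ 240 mL/cup ≈ 13 cup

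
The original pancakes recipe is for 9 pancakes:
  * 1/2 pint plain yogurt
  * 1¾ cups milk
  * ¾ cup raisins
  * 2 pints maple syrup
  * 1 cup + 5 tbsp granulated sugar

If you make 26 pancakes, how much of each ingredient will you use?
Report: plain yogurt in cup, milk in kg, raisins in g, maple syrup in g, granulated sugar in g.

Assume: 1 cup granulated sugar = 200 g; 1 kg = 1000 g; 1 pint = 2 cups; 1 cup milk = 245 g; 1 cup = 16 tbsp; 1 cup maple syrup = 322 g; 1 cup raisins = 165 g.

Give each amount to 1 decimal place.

Scaling factor: 26/9.
plain yogurt: 0.5 pint × 26/9 × 2 cup/pint ≈ 2.9 cup
milk: 1.75 cup × 26/9 × 245 g/cup ÷ 1000 g/kg ≈ 1.2 kg
raisins: 0.75 cup × 26/9 × 165 g/cup = 357.5 g
maple syrup: 2 pint × 26/9 × 2 cup/pint × 322 g/cup ≈ 3720.9 g
granulated sugar: (1 cup + 5 tbsp = 1.3125 cup) × 26/9 × 200 g/cup ≈ 758.3 g

plain yogurt: 2.9 cup; milk: 1.2 kg; raisins: 357.5 g; maple syrup: 3720.9 g; granulated sugar: 758.3 g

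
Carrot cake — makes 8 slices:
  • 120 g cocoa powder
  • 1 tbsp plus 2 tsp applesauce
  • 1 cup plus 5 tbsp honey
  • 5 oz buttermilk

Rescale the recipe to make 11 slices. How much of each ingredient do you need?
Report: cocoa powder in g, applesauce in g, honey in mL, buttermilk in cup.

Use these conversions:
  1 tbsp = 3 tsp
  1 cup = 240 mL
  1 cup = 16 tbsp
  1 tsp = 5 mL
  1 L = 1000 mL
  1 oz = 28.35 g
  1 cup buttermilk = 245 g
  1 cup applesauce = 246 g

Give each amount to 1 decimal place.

Scaling factor: 11/8 = 1.375.
cocoa powder: 120 g × 11/8 = 165.0 g
applesauce: (1 tbsp + 2 tsp = 5/3 tbsp) × 11/8 ÷ 16 tbsp/cup × 246 g/cup ≈ 35.2 g
honey: (1 cup + 5 tbsp = 1.3125 cup) × 11/8 × 240 mL/cup ≈ 433.1 mL
buttermilk: 5 oz × 11/8 × 28.35 g/oz ÷ 245 g/cup ≈ 0.8 cup

cocoa powder: 165.0 g; applesauce: 35.2 g; honey: 433.1 mL; buttermilk: 0.8 cup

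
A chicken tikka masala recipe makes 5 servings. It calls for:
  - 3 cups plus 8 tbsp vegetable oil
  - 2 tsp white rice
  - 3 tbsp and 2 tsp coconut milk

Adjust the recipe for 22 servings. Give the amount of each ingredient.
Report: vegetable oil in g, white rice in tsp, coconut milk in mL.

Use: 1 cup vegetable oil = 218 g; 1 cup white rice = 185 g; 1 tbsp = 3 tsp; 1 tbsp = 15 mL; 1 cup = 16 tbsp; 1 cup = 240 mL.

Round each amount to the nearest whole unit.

Scaling factor: 22/5 = 4.4.
vegetable oil: (3 cup + 8 tbsp = 3.5 cup) × 22/5 × 218 g/cup ≈ 3357 g
white rice: 2 tsp × 22/5 ≈ 9 tsp
coconut milk: (3 tbsp + 2 tsp = 11/3 tbsp) × 22/5 × 15 mL/tbsp = 242 mL

vegetable oil: 3357 g; white rice: 9 tsp; coconut milk: 242 mL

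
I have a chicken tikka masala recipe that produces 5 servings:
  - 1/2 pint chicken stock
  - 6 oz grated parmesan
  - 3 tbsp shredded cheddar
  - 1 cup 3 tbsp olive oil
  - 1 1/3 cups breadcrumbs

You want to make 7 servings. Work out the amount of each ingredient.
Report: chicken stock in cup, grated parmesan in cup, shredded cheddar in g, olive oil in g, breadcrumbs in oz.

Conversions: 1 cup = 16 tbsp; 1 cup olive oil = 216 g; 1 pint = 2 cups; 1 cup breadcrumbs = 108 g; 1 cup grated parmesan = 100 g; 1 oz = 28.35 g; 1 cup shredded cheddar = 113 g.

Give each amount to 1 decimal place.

Scaling factor: 7/5 = 1.4.
chicken stock: 0.5 pint × 7/5 × 2 cup/pint = 1.4 cup
grated parmesan: 6 oz × 7/5 × 28.35 g/oz ÷ 100 g/cup ≈ 2.4 cup
shredded cheddar: 3 tbsp × 7/5 ÷ 16 tbsp/cup × 113 g/cup ≈ 29.7 g
olive oil: (1 cup + 3 tbsp = 1.1875 cup) × 7/5 × 216 g/cup = 359.1 g
breadcrumbs: 4/3 cup × 7/5 × 108 g/cup ÷ 28.35 g/oz ≈ 7.1 oz

chicken stock: 1.4 cup; grated parmesan: 2.4 cup; shredded cheddar: 29.7 g; olive oil: 359.1 g; breadcrumbs: 7.1 oz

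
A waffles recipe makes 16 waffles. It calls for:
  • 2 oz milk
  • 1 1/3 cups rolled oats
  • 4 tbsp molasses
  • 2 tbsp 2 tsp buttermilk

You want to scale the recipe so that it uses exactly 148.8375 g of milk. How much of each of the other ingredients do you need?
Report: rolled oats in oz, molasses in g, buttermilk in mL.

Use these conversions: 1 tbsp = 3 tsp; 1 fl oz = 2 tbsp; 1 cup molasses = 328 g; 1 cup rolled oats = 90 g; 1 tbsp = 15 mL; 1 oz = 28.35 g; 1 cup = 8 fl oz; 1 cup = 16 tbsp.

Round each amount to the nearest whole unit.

The original recipe has 56.7 g of milk, so the scaling factor is 148.8375 ÷ 56.7 = 21/8 = 2.625.
rolled oats: 4/3 cup × 21/8 × 90 g/cup ÷ 28.35 g/oz ≈ 11 oz
molasses: 4 tbsp × 21/8 ÷ 16 tbsp/cup × 328 g/cup ≈ 215 g
buttermilk: (2 tbsp + 2 tsp = 8/3 tbsp) × 21/8 × 15 mL/tbsp = 105 mL

rolled oats: 11 oz; molasses: 215 g; buttermilk: 105 mL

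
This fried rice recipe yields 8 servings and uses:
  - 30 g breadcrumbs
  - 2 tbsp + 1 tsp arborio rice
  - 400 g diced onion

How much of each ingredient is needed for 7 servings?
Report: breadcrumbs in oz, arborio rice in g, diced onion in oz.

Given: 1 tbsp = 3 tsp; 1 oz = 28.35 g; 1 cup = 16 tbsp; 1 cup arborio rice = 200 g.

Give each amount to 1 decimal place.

breadcrumbs: 0.9 oz; arborio rice: 25.5 g; diced onion: 12.3 oz

Scaling factor: 7/8 = 0.875.
breadcrumbs: 30 g × 7/8 ÷ 28.35 g/oz ≈ 0.9 oz
arborio rice: (2 tbsp + 1 tsp = 7/3 tbsp) × 7/8 ÷ 16 tbsp/cup × 200 g/cup ≈ 25.5 g
diced onion: 400 g × 7/8 ÷ 28.35 g/oz ≈ 12.3 oz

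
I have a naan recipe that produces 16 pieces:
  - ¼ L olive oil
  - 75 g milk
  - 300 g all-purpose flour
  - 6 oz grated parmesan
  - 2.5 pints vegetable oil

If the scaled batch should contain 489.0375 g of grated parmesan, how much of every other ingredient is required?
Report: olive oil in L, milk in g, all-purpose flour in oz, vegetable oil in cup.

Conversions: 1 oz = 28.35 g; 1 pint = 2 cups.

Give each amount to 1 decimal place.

The original recipe has 170.1 g of grated parmesan, so the scaling factor is 489.0375 ÷ 170.1 = 23/8 = 2.875.
olive oil: 0.25 L × 23/8 ≈ 0.7 L
milk: 75 g × 23/8 ≈ 215.6 g
all-purpose flour: 300 g × 23/8 ÷ 28.35 g/oz ≈ 30.4 oz
vegetable oil: 2.5 pint × 23/8 × 2 cup/pint ≈ 14.4 cup

olive oil: 0.7 L; milk: 215.6 g; all-purpose flour: 30.4 oz; vegetable oil: 14.4 cup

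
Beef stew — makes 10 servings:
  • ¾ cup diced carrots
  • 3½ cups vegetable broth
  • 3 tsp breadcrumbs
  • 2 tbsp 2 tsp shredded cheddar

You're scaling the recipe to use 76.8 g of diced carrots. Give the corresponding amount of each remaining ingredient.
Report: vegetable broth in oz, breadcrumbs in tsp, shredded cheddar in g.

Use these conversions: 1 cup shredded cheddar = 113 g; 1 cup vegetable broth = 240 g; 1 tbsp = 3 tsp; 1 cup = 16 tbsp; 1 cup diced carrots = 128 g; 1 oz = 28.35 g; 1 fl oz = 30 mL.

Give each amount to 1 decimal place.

vegetable broth: 23.7 oz; breadcrumbs: 2.4 tsp; shredded cheddar: 15.1 g

The original recipe has 96 g of diced carrots, so the scaling factor is 76.8 ÷ 96 = 4/5 = 0.8.
vegetable broth: 3.5 cup × 4/5 × 240 g/cup ÷ 28.35 g/oz ≈ 23.7 oz
breadcrumbs: 3 tsp × 4/5 = 2.4 tsp
shredded cheddar: (2 tbsp + 2 tsp = 8/3 tbsp) × 4/5 ÷ 16 tbsp/cup × 113 g/cup ≈ 15.1 g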